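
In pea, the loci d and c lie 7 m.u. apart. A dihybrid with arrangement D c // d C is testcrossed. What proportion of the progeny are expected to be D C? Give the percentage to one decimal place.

3.5%

A map distance of 7 m.u. corresponds to a recombination frequency of 0.070.
The F1 is D c / d C, so D C is a recombinant gamete class with expected frequency r/2 = 0.070/2 = 0.0350.
That is 0.0350 = 3.5% of the progeny.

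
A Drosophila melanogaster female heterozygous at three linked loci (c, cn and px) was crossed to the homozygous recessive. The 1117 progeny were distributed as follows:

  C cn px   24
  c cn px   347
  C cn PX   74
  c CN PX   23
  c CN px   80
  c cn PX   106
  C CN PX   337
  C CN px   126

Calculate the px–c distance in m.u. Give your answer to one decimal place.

The two most frequent reciprocal classes, c cn px and C CN PX, are the parental types, so the F1 was c cn px / C CN PX.
The two rarest classes, C cn px and c CN PX, are the double crossovers. Comparing them with the parentals, only the c allele has switched, so c is the middle locus and the order is px – c – cn.
Crossovers in the px–c interval produce the single-crossover classes c cn PX and C CN px (106 + 126 = 232) plus the double crossovers (47).
RF(px–c) = (232 + 47) / 1117 = 279/1117 = 0.2498 → 25.0 m.u.

25.0 m.u.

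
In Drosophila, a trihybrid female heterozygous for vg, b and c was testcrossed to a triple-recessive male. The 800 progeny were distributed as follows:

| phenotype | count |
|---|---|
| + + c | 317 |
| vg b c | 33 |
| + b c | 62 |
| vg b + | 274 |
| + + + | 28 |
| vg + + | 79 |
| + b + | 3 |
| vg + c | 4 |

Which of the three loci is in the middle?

The two most frequent reciprocal classes, vg b + and + + c, are the parental types, so the F1 was vg b + / + + c.
The two rarest classes, + b + and vg + c, are the double crossovers. Comparing them with the parentals, only the vg allele has switched, so vg is the middle locus and the order is b – vg – c.

vg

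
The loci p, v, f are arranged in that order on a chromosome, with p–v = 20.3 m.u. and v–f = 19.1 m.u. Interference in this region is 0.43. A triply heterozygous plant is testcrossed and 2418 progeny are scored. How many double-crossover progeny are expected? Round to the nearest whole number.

Map distances give recombination frequencies of 0.203 and 0.191 for the two intervals.
With interference 0.43 (so coincidence = 0.57), expected double-crossover frequency = 0.203 × 0.191 × 0.57 = 0.02210.
Expected number = 0.02210 × 2418 = 53.44 ≈ 53.

53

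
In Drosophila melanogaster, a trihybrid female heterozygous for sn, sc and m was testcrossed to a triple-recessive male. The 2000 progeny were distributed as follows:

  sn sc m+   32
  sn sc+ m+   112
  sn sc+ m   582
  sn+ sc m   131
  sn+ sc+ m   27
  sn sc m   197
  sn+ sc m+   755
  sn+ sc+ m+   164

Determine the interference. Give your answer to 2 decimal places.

0.07

The two most frequent reciprocal classes, sn sc+ m and sn+ sc m+, are the parental types, so the F1 was sn sc+ m / sn+ sc m+.
The two rarest classes, sn+ sc+ m and sn sc m+, are the double crossovers. Comparing them with the parentals, only the sn allele has switched, so sn is the middle locus and the order is sc – sn – m.
sc–sn: (361 + 59)/2000 = 0.2100; sn–m: (243 + 59)/2000 = 0.1510.
Expected DCO frequency = 0.2100 × 0.1510 ≈ 0.03171; observed = 59/2000 ≈ 0.02950.
Coefficient of coincidence = 0.02950/0.03171 ≈ 0.93; interference = 1 − 0.93 = 0.07.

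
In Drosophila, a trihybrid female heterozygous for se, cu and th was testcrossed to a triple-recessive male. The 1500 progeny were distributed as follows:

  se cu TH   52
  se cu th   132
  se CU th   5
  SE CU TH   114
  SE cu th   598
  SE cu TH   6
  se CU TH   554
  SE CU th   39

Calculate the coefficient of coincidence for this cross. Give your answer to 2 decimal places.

The two most frequent reciprocal classes, SE cu th and se CU TH, are the parental types, so the F1 was SE cu th / se CU TH.
The two rarest classes, SE cu TH and se CU th, are the double crossovers. Comparing them with the parentals, only the th allele has switched, so th is the middle locus and the order is cu – th – se.
cu–th: (91 + 11)/1500 = 0.0680; th–se: (246 + 11)/1500 = 0.1713.
Expected DCO frequency = 0.0680 × 0.1713 ≈ 0.01165; observed = 11/1500 ≈ 0.00733.
Coefficient of coincidence = 0.00733/0.01165 ≈ 0.63.

0.63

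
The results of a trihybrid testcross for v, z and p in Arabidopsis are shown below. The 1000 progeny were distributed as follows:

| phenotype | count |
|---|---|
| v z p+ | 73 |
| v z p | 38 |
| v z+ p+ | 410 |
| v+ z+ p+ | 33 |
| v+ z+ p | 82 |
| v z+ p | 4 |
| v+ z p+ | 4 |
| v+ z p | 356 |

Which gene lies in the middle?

The two most frequent reciprocal classes, v+ z p and v z+ p+, are the parental types, so the F1 was v+ z p / v z+ p+.
The two rarest classes, v+ z p+ and v z+ p, are the double crossovers. Comparing them with the parentals, only the p allele has switched, so p is the middle locus and the order is v – p – z.

p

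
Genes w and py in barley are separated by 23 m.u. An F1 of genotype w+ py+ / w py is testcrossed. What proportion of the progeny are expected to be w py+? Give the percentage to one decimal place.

A map distance of 23 m.u. corresponds to a recombination frequency of 0.230.
The F1 is w+ py+ / w py, so w py+ is a recombinant gamete class with expected frequency r/2 = 0.230/2 = 0.1150.
That is 0.1150 = 11.5% of the progeny.

11.5%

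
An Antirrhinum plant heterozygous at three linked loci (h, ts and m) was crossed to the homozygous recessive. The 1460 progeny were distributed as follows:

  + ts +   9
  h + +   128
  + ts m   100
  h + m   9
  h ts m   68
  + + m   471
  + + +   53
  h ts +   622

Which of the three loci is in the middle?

h

The two most frequent reciprocal classes, h ts + and + + m, are the parental types, so the F1 was h ts + / + + m.
The two rarest classes, + ts + and h + m, are the double crossovers. Comparing them with the parentals, only the h allele has switched, so h is the middle locus and the order is ts – h – m.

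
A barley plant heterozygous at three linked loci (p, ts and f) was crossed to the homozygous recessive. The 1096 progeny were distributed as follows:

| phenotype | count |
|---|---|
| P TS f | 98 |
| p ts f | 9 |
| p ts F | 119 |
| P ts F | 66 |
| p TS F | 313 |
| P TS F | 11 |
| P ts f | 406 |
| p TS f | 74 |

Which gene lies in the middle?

The two most frequent reciprocal classes, p TS F and P ts f, are the parental types, so the F1 was p TS F / P ts f.
The two rarest classes, P TS F and p ts f, are the double crossovers. Comparing them with the parentals, only the p allele has switched, so p is the middle locus and the order is ts – p – f.

p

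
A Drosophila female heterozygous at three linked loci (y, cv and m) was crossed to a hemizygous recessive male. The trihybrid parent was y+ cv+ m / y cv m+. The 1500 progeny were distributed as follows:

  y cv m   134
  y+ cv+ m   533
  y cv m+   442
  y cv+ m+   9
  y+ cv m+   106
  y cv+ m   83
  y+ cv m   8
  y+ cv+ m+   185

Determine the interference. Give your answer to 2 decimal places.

0.63

The two rarest classes, y+ cv m and y cv+ m+, are the double crossovers. Comparing them with the parentals, only the cv allele has switched, so cv is the middle locus and the order is m – cv – y.
m–cv: (319 + 17)/1500 = 0.2240; cv–y: (189 + 17)/1500 = 0.1373.
Expected DCO frequency = 0.2240 × 0.1373 ≈ 0.03076; observed = 17/1500 ≈ 0.01133.
Coefficient of coincidence = 0.01133/0.03076 ≈ 0.37; interference = 1 − 0.37 = 0.63.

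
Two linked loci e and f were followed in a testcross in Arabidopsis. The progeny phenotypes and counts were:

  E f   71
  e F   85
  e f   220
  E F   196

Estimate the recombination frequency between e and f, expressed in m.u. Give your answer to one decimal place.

27.3 m.u.

The two most frequent classes, E F (196) and e f (220), are the parental types, so the F1 was E F / e f.
The recombinant classes are E f and e F: 71 + 85 = 156.
Recombination frequency = 156/572 = 0.2727 ≈ 27.3%, i.e. 27.3 m.u.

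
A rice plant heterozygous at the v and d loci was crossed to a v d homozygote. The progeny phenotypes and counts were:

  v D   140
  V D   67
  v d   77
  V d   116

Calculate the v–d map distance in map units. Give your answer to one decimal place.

The two most frequent classes, V d (116) and v D (140), are the parental types, so the F1 was V d / v D.
The recombinant classes are V D and v d: 67 + 77 = 144.
Recombination frequency = 144/400 = 0.3600 ≈ 36.0%, i.e. 36.0 map units.

36.0 map units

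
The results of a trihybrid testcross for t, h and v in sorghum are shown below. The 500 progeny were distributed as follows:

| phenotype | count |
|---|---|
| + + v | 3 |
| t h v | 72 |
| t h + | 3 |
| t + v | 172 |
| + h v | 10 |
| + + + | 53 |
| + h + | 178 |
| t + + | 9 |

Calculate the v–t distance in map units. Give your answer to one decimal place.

The two most frequent reciprocal classes, t + v and + h +, are the parental types, so the F1 was t + v / + h +.
The two rarest classes, + + v and t h +, are the double crossovers. Comparing them with the parentals, only the t allele has switched, so t is the middle locus and the order is h – t – v.
Crossovers in the t–v interval produce the single-crossover classes t + + and + h v (9 + 10 = 19) plus the double crossovers (6).
RF(t–v) = (19 + 6) / 500 = 25/500 = 0.0500 → 5.0 map units.

5.0 map units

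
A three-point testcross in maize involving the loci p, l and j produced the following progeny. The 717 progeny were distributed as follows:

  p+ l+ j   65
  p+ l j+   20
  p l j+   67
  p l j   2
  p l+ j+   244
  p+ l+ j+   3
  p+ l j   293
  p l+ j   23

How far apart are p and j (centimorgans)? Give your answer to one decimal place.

The two most frequent reciprocal classes, p+ l j and p l+ j+, are the parental types, so the F1 was p+ l j / p l+ j+.
The two rarest classes, p l j and p+ l+ j+, are the double crossovers. Comparing them with the parentals, only the p allele has switched, so p is the middle locus and the order is l – p – j.
Crossovers in the p–j interval produce the single-crossover classes p+ l j+ and p l+ j (20 + 23 = 43) plus the double crossovers (5).
RF(p–j) = (43 + 5) / 717 = 48/717 = 0.0669 → 6.7 centimorgans.

6.7 centimorgans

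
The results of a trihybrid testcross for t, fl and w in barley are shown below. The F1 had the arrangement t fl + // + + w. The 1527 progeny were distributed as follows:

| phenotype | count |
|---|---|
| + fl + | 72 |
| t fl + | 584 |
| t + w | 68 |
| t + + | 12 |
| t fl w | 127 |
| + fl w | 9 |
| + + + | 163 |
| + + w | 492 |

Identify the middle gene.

The two rarest classes, t + + and + fl w, are the double crossovers. Comparing them with the parentals, only the fl allele has switched, so fl is the middle locus and the order is t – fl – w.

fl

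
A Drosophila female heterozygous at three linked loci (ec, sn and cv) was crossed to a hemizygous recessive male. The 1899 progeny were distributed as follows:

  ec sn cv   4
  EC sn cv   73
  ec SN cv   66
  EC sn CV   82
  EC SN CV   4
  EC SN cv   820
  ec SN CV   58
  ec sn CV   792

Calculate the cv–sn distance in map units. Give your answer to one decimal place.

The two most frequent reciprocal classes, EC SN cv and ec sn CV, are the parental types, so the F1 was EC SN cv / ec sn CV.
The two rarest classes, EC SN CV and ec sn cv, are the double crossovers. Comparing them with the parentals, only the cv allele has switched, so cv is the middle locus and the order is sn – cv – ec.
Crossovers in the sn–cv interval produce the single-crossover classes EC sn cv and ec SN CV (73 + 58 = 131) plus the double crossovers (8).
RF(sn–cv) = (131 + 8) / 1899 = 139/1899 = 0.0732 → 7.3 map units.

7.3 map units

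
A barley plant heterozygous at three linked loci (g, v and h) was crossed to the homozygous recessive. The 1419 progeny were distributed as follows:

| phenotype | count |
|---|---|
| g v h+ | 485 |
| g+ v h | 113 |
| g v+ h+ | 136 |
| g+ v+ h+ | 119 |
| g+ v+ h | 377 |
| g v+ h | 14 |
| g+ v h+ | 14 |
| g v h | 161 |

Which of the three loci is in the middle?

The two most frequent reciprocal classes, g v h+ and g+ v+ h, are the parental types, so the F1 was g v h+ / g+ v+ h.
The two rarest classes, g+ v h+ and g v+ h, are the double crossovers. Comparing them with the parentals, only the g allele has switched, so g is the middle locus and the order is v – g – h.

g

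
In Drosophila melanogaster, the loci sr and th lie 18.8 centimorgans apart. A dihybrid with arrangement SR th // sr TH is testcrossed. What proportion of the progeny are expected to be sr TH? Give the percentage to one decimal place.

A map distance of 18.8 centimorgans corresponds to a recombination frequency of 0.188.
The F1 is SR th / sr TH, so sr TH is a parental gamete class with expected frequency (1 − r)/2 = 0.812/2 = 0.4060.
That is 0.4060 = 40.6% of the progeny.

40.6%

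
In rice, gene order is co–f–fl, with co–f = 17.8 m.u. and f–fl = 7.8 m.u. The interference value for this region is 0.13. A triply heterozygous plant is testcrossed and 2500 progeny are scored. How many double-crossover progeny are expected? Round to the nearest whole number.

Map distances give recombination frequencies of 0.178 and 0.078 for the two intervals.
With interference 0.13 (so coincidence = 0.87), expected double-crossover frequency = 0.178 × 0.078 × 0.87 = 0.01208.
Expected number = 0.01208 × 2500 = 30.20 ≈ 30.

30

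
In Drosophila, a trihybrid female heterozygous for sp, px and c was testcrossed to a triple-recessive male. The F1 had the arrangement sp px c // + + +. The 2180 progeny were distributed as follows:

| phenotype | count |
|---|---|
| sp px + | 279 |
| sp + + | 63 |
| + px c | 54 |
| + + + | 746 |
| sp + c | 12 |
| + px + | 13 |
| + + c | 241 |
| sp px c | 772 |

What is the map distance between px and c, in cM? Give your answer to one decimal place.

The two rarest classes, sp + c and + px +, are the double crossovers. Comparing them with the parentals, only the px allele has switched, so px is the middle locus and the order is c – px – sp.
Crossovers in the c–px interval produce the single-crossover classes sp px + and + + c (279 + 241 = 520) plus the double crossovers (25).
RF(c–px) = (520 + 25) / 2180 = 545/2180 = 0.2500 → 25.0 cM.

25.0 cM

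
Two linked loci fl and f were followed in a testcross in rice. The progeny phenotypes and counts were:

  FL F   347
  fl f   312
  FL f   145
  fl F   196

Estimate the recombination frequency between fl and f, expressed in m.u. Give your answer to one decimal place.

34.1 m.u.

The two most frequent classes, FL F (347) and fl f (312), are the parental types, so the F1 was FL F / fl f.
The recombinant classes are FL f and fl F: 145 + 196 = 341.
Recombination frequency = 341/1000 = 0.3410 ≈ 34.1%, i.e. 34.1 m.u.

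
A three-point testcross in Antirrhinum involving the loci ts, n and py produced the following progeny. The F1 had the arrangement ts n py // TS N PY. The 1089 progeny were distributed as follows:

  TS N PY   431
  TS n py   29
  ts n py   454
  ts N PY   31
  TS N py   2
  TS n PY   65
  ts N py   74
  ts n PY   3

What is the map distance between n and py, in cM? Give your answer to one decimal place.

The two rarest classes, ts n PY and TS N py, are the double crossovers. Comparing them with the parentals, only the py allele has switched, so py is the middle locus and the order is n – py – ts.
Crossovers in the n–py interval produce the single-crossover classes ts N py and TS n PY (74 + 65 = 139) plus the double crossovers (5).
RF(n–py) = (139 + 5) / 1089 = 144/1089 = 0.1322 → 13.2 cM.

13.2 cM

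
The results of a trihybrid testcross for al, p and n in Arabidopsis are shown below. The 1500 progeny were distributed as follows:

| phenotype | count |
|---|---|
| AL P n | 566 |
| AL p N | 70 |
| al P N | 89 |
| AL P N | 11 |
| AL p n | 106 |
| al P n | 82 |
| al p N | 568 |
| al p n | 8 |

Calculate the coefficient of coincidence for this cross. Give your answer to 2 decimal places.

0.78

The two most frequent reciprocal classes, AL P n and al p N, are the parental types, so the F1 was AL P n / al p N.
The two rarest classes, AL P N and al p n, are the double crossovers. Comparing them with the parentals, only the n allele has switched, so n is the middle locus and the order is al – n – p.
al–n: (152 + 19)/1500 = 0.1140; n–p: (195 + 19)/1500 = 0.1427.
Expected DCO frequency = 0.1140 × 0.1427 ≈ 0.01627; observed = 19/1500 ≈ 0.01267.
Coefficient of coincidence = 0.01267/0.01627 ≈ 0.78.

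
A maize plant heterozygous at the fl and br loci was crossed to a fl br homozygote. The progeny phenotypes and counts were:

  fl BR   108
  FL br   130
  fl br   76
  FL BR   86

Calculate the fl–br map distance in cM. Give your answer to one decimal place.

40.5 cM

The two most frequent classes, FL br (130) and fl BR (108), are the parental types, so the F1 was FL br / fl BR.
The recombinant classes are FL BR and fl br: 86 + 76 = 162.
Recombination frequency = 162/400 = 0.4050 ≈ 40.5%, i.e. 40.5 cM.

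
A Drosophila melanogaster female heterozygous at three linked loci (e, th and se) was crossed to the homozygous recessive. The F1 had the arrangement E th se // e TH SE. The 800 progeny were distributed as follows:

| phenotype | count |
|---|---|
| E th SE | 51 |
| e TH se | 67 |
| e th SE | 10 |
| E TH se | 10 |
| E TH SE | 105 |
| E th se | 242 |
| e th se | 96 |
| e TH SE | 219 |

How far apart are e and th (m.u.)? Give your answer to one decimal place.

27.6 m.u.

The two rarest classes, E TH se and e th SE, are the double crossovers. Comparing them with the parentals, only the th allele has switched, so th is the middle locus and the order is e – th – se.
Crossovers in the e–th interval produce the single-crossover classes e th se and E TH SE (96 + 105 = 201) plus the double crossovers (20).
RF(e–th) = (201 + 20) / 800 = 221/800 = 0.2762 → 27.6 m.u.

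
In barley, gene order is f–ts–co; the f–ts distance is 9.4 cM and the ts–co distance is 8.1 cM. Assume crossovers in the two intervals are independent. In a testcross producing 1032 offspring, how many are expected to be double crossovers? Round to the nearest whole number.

8

Map distances give recombination frequencies of 0.094 and 0.081 for the two intervals.
With no interference, expected double-crossover frequency = 0.094 × 0.081 = 0.00761.
Expected number = 0.00761 × 1032 = 7.86 ≈ 8.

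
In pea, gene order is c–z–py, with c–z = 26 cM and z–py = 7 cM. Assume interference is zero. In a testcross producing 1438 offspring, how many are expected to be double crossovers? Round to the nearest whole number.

Map distances give recombination frequencies of 0.260 and 0.070 for the two intervals.
With no interference, expected double-crossover frequency = 0.260 × 0.070 = 0.01820.
Expected number = 0.01820 × 1438 = 26.17 ≈ 26.

26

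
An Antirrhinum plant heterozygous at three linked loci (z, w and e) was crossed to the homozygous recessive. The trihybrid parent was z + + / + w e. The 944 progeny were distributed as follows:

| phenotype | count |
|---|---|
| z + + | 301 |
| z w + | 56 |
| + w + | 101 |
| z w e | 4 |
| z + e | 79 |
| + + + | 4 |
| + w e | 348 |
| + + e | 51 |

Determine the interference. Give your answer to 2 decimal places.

The two rarest classes, + + + and z w e, are the double crossovers. Comparing them with the parentals, only the z allele has switched, so z is the middle locus and the order is e – z – w.
e–z: (180 + 8)/944 = 0.1992; z–w: (107 + 8)/944 = 0.1218.
Expected DCO frequency = 0.1992 × 0.1218 ≈ 0.02426; observed = 8/944 ≈ 0.00847.
Coefficient of coincidence = 0.00847/0.02426 ≈ 0.35; interference = 1 − 0.35 = 0.65.

0.65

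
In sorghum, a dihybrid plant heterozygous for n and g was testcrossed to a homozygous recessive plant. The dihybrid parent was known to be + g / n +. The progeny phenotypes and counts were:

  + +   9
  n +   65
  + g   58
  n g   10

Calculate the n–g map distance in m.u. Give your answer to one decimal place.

The recombinant classes are + + and n g: 9 + 10 = 19.
Recombination frequency = 19/142 = 0.1338 ≈ 13.4%, i.e. 13.4 m.u.

13.4 m.u.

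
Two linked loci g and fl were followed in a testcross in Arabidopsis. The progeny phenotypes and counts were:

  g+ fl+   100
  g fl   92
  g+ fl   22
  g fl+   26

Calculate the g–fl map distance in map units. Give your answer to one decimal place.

20.0 map units

The two most frequent classes, g+ fl+ (100) and g fl (92), are the parental types, so the F1 was g+ fl+ / g fl.
The recombinant classes are g+ fl and g fl+: 22 + 26 = 48.
Recombination frequency = 48/240 = 0.2000 ≈ 20.0%, i.e. 20.0 map units.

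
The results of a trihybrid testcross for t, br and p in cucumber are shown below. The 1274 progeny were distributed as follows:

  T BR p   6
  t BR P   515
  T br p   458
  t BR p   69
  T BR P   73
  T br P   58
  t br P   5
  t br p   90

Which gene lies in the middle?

The two most frequent reciprocal classes, T br p and t BR P, are the parental types, so the F1 was T br p / t BR P.
The two rarest classes, T BR p and t br P, are the double crossovers. Comparing them with the parentals, only the br allele has switched, so br is the middle locus and the order is p – br – t.

br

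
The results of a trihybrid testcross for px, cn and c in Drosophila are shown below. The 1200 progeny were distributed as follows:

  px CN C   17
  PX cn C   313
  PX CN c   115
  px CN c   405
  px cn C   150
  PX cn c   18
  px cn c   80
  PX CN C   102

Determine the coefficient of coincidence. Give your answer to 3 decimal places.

0.645

The two most frequent reciprocal classes, PX cn C and px CN c, are the parental types, so the F1 was PX cn C / px CN c.
The two rarest classes, PX cn c and px CN C, are the double crossovers. Comparing them with the parentals, only the c allele has switched, so c is the middle locus and the order is px – c – cn.
px–c: (265 + 35)/1200 = 0.2500; c–cn: (182 + 35)/1200 = 0.1808.
Expected DCO frequency = 0.2500 × 0.1808 ≈ 0.04520; observed = 35/1200 ≈ 0.02917.
Coefficient of coincidence = 0.02917/0.04520 ≈ 0.645.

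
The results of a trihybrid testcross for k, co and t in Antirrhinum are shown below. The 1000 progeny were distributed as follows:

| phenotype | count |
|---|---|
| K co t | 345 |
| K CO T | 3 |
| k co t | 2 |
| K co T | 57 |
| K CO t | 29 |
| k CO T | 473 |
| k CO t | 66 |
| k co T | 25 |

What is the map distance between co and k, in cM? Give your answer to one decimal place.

The two most frequent reciprocal classes, k CO T and K co t, are the parental types, so the F1 was k CO T / K co t.
The two rarest classes, K CO T and k co t, are the double crossovers. Comparing them with the parentals, only the k allele has switched, so k is the middle locus and the order is t – k – co.
Crossovers in the k–co interval produce the single-crossover classes k co T and K CO t (25 + 29 = 54) plus the double crossovers (5).
RF(k–co) = (54 + 5) / 1000 = 59/1000 = 0.0590 → 5.9 cM.

5.9 cM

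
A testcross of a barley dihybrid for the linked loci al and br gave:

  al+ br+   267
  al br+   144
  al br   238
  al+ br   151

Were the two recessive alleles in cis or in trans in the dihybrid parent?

The two most frequent classes are al+ br+ (267) and al br (238); these are the parental (non-recombinant) types.
So the F1 carried al+ br+ on one chromosome and al br on the other — the recessive alleles are on the same chromosome (cis / coupling).

cis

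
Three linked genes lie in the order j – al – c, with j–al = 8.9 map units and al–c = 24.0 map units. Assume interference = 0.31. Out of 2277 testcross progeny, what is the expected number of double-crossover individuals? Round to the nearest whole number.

Map distances give recombination frequencies of 0.089 and 0.240 for the two intervals.
With interference 0.31 (so coincidence = 0.69), expected double-crossover frequency = 0.089 × 0.240 × 0.69 = 0.01474.
Expected number = 0.01474 × 2277 = 33.56 ≈ 34.

34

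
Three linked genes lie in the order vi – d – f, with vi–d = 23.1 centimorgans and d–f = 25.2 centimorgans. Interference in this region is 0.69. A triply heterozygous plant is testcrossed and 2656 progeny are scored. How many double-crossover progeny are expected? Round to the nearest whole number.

48

Map distances give recombination frequencies of 0.231 and 0.252 for the two intervals.
With interference 0.69 (so coincidence = 0.31), expected double-crossover frequency = 0.231 × 0.252 × 0.31 = 0.01805.
Expected number = 0.01805 × 2656 = 47.93 ≈ 48.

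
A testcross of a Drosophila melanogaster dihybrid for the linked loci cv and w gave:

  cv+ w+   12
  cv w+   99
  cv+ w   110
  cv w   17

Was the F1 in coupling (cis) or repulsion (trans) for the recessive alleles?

The two most frequent classes are cv+ w (110) and cv w+ (99); these are the parental (non-recombinant) types.
So the F1 carried cv+ w on one chromosome and cv w+ on the other — the recessive alleles are on opposite chromosomes (trans / repulsion).

trans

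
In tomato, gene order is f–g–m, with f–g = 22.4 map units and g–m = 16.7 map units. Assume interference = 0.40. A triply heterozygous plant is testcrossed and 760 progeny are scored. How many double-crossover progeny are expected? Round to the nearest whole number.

Map distances give recombination frequencies of 0.224 and 0.167 for the two intervals.
With interference 0.40 (so coincidence = 0.60), expected double-crossover frequency = 0.224 × 0.167 × 0.60 = 0.02244.
Expected number = 0.02244 × 760 = 17.06 ≈ 17.

17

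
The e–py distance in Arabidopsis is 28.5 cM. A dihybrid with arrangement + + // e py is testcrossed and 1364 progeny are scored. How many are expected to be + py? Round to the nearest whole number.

194

A map distance of 28.5 cM corresponds to a recombination frequency of 0.285.
The F1 is + + / e py, so + py is a recombinant gamete class with expected frequency r/2 = 0.285/2 = 0.1425.
Expected number = 0.1425 × 1364 = 194.37 ≈ 194.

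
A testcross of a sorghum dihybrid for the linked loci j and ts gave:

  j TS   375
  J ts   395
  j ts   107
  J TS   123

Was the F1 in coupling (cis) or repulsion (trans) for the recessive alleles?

The two most frequent classes are J ts (395) and j TS (375); these are the parental (non-recombinant) types.
So the F1 carried J ts on one chromosome and j TS on the other — the recessive alleles are on opposite chromosomes (trans / repulsion).

trans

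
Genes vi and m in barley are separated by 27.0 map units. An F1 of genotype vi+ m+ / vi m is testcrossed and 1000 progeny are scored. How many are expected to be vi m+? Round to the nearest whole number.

135

A map distance of 27.0 map units corresponds to a recombination frequency of 0.270.
The F1 is vi+ m+ / vi m, so vi m+ is a recombinant gamete class with expected frequency r/2 = 0.270/2 = 0.1350.
Expected number = 0.1350 × 1000 = 135.00 ≈ 135.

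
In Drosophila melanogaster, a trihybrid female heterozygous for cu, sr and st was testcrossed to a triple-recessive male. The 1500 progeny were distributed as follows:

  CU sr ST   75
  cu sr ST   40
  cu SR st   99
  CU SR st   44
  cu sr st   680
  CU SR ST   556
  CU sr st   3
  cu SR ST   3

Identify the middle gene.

The two most frequent reciprocal classes, cu sr st and CU SR ST, are the parental types, so the F1 was cu sr st / CU SR ST.
The two rarest classes, CU sr st and cu SR ST, are the double crossovers. Comparing them with the parentals, only the cu allele has switched, so cu is the middle locus and the order is st – cu – sr.

cu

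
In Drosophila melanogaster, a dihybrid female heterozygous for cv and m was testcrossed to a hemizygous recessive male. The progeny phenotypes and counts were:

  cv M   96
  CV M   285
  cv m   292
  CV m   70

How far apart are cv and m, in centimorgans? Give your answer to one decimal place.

The two most frequent classes, CV M (285) and cv m (292), are the parental types, so the F1 was CV M / cv m.
The recombinant classes are CV m and cv M: 70 + 96 = 166.
Recombination frequency = 166/743 = 0.2234 ≈ 22.3%, i.e. 22.3 centimorgans.

22.3 centimorgans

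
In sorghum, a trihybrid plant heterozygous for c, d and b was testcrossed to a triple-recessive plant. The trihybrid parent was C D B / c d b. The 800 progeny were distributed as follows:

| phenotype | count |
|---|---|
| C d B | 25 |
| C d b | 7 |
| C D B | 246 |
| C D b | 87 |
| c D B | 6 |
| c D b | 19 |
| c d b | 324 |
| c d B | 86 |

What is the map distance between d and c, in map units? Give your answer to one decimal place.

The two rarest classes, c D B and C d b, are the double crossovers. Comparing them with the parentals, only the c allele has switched, so c is the middle locus and the order is b – c – d.
Crossovers in the c–d interval produce the single-crossover classes C d B and c D b (25 + 19 = 44) plus the double crossovers (13).
RF(c–d) = (44 + 13) / 800 = 57/800 = 0.0712 → 7.1 map units.

7.1 map units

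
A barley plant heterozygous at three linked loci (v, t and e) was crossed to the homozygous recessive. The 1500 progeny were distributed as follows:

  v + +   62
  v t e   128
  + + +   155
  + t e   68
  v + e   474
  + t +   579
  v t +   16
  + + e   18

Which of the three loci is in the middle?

The two most frequent reciprocal classes, + t + and v + e, are the parental types, so the F1 was + t + / v + e.
The two rarest classes, v t + and + + e, are the double crossovers. Comparing them with the parentals, only the v allele has switched, so v is the middle locus and the order is t – v – e.

v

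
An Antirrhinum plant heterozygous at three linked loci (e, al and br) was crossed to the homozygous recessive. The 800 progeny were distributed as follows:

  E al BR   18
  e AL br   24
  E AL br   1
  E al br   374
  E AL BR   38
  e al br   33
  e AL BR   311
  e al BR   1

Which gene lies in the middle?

The two most frequent reciprocal classes, e AL BR and E al br, are the parental types, so the F1 was e AL BR / E al br.
The two rarest classes, e al BR and E AL br, are the double crossovers. Comparing them with the parentals, only the al allele has switched, so al is the middle locus and the order is br – al – e.

al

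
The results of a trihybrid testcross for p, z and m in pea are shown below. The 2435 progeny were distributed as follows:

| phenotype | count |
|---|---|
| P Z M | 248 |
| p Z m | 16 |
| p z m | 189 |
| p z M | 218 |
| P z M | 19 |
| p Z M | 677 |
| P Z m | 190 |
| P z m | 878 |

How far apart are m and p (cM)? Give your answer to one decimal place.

The two most frequent reciprocal classes, P z m and p Z M, are the parental types, so the F1 was P z m / p Z M.
The two rarest classes, P z M and p Z m, are the double crossovers. Comparing them with the parentals, only the m allele has switched, so m is the middle locus and the order is z – m – p.
Crossovers in the m–p interval produce the single-crossover classes p z m and P Z M (189 + 248 = 437) plus the double crossovers (35).
RF(m–p) = (437 + 35) / 2435 = 472/2435 = 0.1938 → 19.4 cM.

19.4 cM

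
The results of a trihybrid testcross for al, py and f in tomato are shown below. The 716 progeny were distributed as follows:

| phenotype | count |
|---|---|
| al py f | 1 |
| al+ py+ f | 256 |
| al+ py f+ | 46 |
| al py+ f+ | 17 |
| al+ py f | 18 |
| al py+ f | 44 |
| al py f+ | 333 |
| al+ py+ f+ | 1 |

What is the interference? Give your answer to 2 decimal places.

0.58

The two most frequent reciprocal classes, al+ py+ f and al py f+, are the parental types, so the F1 was al+ py+ f / al py f+.
The two rarest classes, al+ py+ f+ and al py f, are the double crossovers. Comparing them with the parentals, only the f allele has switched, so f is the middle locus and the order is al – f – py.
al–f: (90 + 2)/716 = 0.1285; f–py: (35 + 2)/716 = 0.0517.
Expected DCO frequency = 0.1285 × 0.0517 ≈ 0.00664; observed = 2/716 ≈ 0.00279.
Coefficient of coincidence = 0.00279/0.00664 ≈ 0.42; interference = 1 − 0.42 = 0.58.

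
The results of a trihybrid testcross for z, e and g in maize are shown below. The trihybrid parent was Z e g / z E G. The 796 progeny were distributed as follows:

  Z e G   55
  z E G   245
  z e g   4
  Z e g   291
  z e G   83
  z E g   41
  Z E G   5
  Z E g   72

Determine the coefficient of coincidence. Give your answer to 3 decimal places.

0.416

The two rarest classes, z e g and Z E G, are the double crossovers. Comparing them with the parentals, only the z allele has switched, so z is the middle locus and the order is e – z – g.
e–z: (155 + 9)/796 = 0.2060; z–g: (96 + 9)/796 = 0.1319.
Expected DCO frequency = 0.2060 × 0.1319 ≈ 0.02717; observed = 9/796 ≈ 0.01131.
Coefficient of coincidence = 0.01131/0.02717 ≈ 0.416.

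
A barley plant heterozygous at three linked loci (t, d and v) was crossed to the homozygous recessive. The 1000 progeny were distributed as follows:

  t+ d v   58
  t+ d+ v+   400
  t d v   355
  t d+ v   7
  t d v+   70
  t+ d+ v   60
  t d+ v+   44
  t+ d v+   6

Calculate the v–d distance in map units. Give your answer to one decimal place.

14.3 map units

The two most frequent reciprocal classes, t+ d+ v+ and t d v, are the parental types, so the F1 was t+ d+ v+ / t d v.
The two rarest classes, t+ d v+ and t d+ v, are the double crossovers. Comparing them with the parentals, only the d allele has switched, so d is the middle locus and the order is v – d – t.
Crossovers in the v–d interval produce the single-crossover classes t+ d+ v and t d v+ (60 + 70 = 130) plus the double crossovers (13).
RF(v–d) = (130 + 13) / 1000 = 143/1000 = 0.1430 → 14.3 map units.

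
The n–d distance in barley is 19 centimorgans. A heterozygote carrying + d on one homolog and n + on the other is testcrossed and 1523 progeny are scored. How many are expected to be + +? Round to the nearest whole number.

A map distance of 19 centimorgans corresponds to a recombination frequency of 0.190.
The F1 is + d / n +, so + + is a recombinant gamete class with expected frequency r/2 = 0.190/2 = 0.0950.
Expected number = 0.0950 × 1523 = 144.69 ≈ 145.

145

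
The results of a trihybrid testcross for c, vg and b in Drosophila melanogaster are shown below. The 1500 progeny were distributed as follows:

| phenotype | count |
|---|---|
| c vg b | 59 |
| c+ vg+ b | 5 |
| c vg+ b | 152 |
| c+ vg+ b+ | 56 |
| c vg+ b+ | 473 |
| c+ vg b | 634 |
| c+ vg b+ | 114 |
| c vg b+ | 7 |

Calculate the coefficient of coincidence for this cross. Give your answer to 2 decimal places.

0.51

The two most frequent reciprocal classes, c+ vg b and c vg+ b+, are the parental types, so the F1 was c+ vg b / c vg+ b+.
The two rarest classes, c+ vg+ b and c vg b+, are the double crossovers. Comparing them with the parentals, only the vg allele has switched, so vg is the middle locus and the order is b – vg – c.
b–vg: (266 + 12)/1500 = 0.1853; vg–c: (115 + 12)/1500 = 0.0847.
Expected DCO frequency = 0.1853 × 0.0847 ≈ 0.01569; observed = 12/1500 ≈ 0.00800.
Coefficient of coincidence = 0.00800/0.01569 ≈ 0.51.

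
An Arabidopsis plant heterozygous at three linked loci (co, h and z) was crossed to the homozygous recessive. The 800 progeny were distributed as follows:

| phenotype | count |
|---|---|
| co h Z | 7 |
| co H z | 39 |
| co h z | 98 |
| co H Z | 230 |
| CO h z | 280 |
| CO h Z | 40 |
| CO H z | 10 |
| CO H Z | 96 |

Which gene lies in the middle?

The two most frequent reciprocal classes, co H Z and CO h z, are the parental types, so the F1 was co H Z / CO h z.
The two rarest classes, co h Z and CO H z, are the double crossovers. Comparing them with the parentals, only the h allele has switched, so h is the middle locus and the order is co – h – z.

h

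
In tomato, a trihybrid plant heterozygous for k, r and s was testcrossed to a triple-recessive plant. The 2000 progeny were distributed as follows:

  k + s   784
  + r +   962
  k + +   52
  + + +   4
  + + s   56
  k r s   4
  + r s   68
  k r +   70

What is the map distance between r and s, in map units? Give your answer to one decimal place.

6.4 map units

The two most frequent reciprocal classes, k + s and + r +, are the parental types, so the F1 was k + s / + r +.
The two rarest classes, k r s and + + +, are the double crossovers. Comparing them with the parentals, only the r allele has switched, so r is the middle locus and the order is s – r – k.
Crossovers in the s–r interval produce the single-crossover classes k + + and + r s (52 + 68 = 120) plus the double crossovers (8).
RF(s–r) = (120 + 8) / 2000 = 128/2000 = 0.0640 → 6.4 map units.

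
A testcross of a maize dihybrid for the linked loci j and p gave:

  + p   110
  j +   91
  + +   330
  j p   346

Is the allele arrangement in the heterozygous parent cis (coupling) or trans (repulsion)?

The two most frequent classes are + + (330) and j p (346); these are the parental (non-recombinant) types.
So the F1 carried + + on one chromosome and j p on the other — the recessive alleles are on the same chromosome (cis / coupling).

cis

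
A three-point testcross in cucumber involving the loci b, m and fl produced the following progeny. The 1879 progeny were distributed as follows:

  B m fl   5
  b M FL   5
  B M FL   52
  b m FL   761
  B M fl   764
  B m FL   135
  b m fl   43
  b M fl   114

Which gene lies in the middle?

The two most frequent reciprocal classes, b m FL and B M fl, are the parental types, so the F1 was b m FL / B M fl.
The two rarest classes, b M FL and B m fl, are the double crossovers. Comparing them with the parentals, only the m allele has switched, so m is the middle locus and the order is fl – m – b.

m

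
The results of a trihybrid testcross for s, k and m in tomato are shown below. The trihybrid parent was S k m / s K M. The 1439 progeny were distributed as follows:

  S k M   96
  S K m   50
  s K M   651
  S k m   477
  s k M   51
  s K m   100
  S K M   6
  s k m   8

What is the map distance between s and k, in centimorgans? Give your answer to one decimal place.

The two rarest classes, s k m and S K M, are the double crossovers. Comparing them with the parentals, only the s allele has switched, so s is the middle locus and the order is k – s – m.
Crossovers in the k–s interval produce the single-crossover classes S K m and s k M (50 + 51 = 101) plus the double crossovers (14).
RF(k–s) = (101 + 14) / 1439 = 115/1439 = 0.0799 → 8.0 centimorgans.

8.0 centimorgans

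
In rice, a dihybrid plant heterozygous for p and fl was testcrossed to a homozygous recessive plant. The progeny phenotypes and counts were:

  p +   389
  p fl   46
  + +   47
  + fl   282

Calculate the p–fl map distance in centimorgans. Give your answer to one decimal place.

The two most frequent classes, + fl (282) and p + (389), are the parental types, so the F1 was + fl / p +.
The recombinant classes are + + and p fl: 47 + 46 = 93.
Recombination frequency = 93/764 = 0.1217 ≈ 12.2%, i.e. 12.2 centimorgans.

12.2 centimorgans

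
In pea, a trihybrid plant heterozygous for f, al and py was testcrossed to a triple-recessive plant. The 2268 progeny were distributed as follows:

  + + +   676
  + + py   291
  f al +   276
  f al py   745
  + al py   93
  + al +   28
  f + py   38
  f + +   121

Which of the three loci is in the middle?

al

The two most frequent reciprocal classes, + + + and f al py, are the parental types, so the F1 was + + + / f al py.
The two rarest classes, + al + and f + py, are the double crossovers. Comparing them with the parentals, only the al allele has switched, so al is the middle locus and the order is py – al – f.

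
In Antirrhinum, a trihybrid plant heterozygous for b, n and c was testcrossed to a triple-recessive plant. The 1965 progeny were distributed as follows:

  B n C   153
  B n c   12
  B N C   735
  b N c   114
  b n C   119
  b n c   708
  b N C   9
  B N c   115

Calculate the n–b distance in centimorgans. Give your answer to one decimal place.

14.7 centimorgans

The two most frequent reciprocal classes, B N C and b n c, are the parental types, so the F1 was B N C / b n c.
The two rarest classes, b N C and B n c, are the double crossovers. Comparing them with the parentals, only the b allele has switched, so b is the middle locus and the order is n – b – c.
Crossovers in the n–b interval produce the single-crossover classes B n C and b N c (153 + 114 = 267) plus the double crossovers (21).
RF(n–b) = (267 + 21) / 1965 = 288/1965 = 0.1466 → 14.7 centimorgans.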